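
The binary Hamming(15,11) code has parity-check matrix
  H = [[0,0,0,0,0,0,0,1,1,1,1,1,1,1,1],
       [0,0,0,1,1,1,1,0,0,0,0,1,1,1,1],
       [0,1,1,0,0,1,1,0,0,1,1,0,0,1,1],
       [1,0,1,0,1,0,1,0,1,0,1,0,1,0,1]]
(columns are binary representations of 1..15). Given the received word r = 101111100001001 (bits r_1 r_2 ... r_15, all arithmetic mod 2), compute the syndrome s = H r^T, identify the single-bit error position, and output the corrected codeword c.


s = (0, 0, 0, 1)^T, error position = 1, corrected codeword c = 001111100001001

Compute s = H r^T mod 2 one row at a time:
  s_1 = 0 + 0 + 0 + 0 + 1 + 0 + 0 + 1 = 2 ≡ 0 (mod 2).
  s_2 = 1 + 1 + 1 + 1 + 1 + 0 + 0 + 1 = 6 ≡ 0 (mod 2).
  s_3 = 0 + 1 + 1 + 1 + 0 + 0 + 0 + 1 = 4 ≡ 0 (mod 2).
  s_4 = 1 + 1 + 1 + 1 + 0 + 0 + 0 + 1 = 5 ≡ 1 (mod 2).
s = (0, 0, 0, 1)^T — this equals column 1 of H (binary 0001), so error is at position 1.
Correct: flip bit 1 of r = 101111100001001 to get c = 001111100001001.


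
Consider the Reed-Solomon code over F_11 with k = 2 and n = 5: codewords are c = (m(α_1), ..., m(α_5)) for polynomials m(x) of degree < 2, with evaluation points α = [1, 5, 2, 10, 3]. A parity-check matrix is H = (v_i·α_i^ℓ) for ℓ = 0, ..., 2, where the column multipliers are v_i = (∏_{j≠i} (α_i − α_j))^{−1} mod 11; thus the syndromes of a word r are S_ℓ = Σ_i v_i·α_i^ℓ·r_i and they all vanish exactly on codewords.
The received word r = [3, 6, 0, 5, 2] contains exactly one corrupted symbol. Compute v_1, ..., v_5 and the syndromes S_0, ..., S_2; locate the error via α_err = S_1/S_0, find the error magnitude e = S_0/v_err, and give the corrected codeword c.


S = (10, 10, 10), error at position 1, error magnitude e = 5, c = [9, 6, 0, 5, 2].

Step 1: column multipliers v_i = (∏_{j≠i}(α_i − α_j))^{−1} mod 11.
  i = 1 (α = 1): (1−5)(1−2)(1−10)(1−3) = (−4)·(−1)·(−9)·(−2) = 72 ≡ 6, so v_1 = 6^{−1} = 2 (mod 11).
  i = 2 (α = 5): (5−1)(5−2)(5−10)(5−3) = 4·3·(−5)·2 = −120 ≡ 1, so v_2 = 1^{−1} = 1 (mod 11).
  i = 3 (α = 2): (2−1)(2−5)(2−10)(2−3) = 1·(−3)·(−8)·(−1) = −24 ≡ 9, so v_3 = 9^{−1} = 5 (mod 11).
  i = 4 (α = 10): (10−1)(10−5)(10−2)(10−3) = 9·5·8·7 = 2520 ≡ 1, so v_4 = 1^{−1} = 1 (mod 11).
  i = 5 (α = 3): (3−1)(3−5)(3−2)(3−10) = 2·(−2)·1·(−7) = 28 ≡ 6, so v_5 = 6^{−1} = 2 (mod 11).
  v = [2, 1, 5, 1, 2].
Step 2: syndromes of r = [3, 6, 0, 5, 2] (all sums mod 11).
  S_0 = Σ v_i r_i = 2·3 + 1·6 + 5·0 + 1·5 + 2·2 = 21 ≡ 10.
  S_1 = Σ v_i α_i r_i = 2·1·3 + 1·5·6 + 5·2·0 + 1·10·5 + 2·3·2 = 98 ≡ 10.
  α_i^2 mod 11 = [1, 3, 4, 1, 9].
  S_2 = Σ v_i α_i^2 r_i = 2·1·3 + 1·3·6 + 5·4·0 + 1·1·5 + 2·9·2 = 65 ≡ 10.
  S = (10, 10, 10) ≠ 0, so r is not a codeword (an error is present).
Step 3: locate the error. For a single error e at position i, S_ℓ = v_i·e·α_i^ℓ, so α_err = S_1/S_0.
  S_0^{−1} = 10^{−1} = 10 (mod 11), so α_err = 10·10 = 100 ≡ 1 = α_1. Error position i = 1.
  Consistency check: S_2/S_1 = 10·10 = 100 ≡ 1 = α_err ✓ (single-error assumption holds).
Step 4: error magnitude e = S_0/v_1 = S_0·∏_{j≠1}(α_1 − α_j) = 10·6 = 60 ≡ 5 (mod 11).
Step 5: correct position 1: c_1 = r_1 − e = 3 − 5 ≡ 9 (mod 11). Hence c = [9, 6, 0, 5, 2].
  Check: interpolating c through the α_i gives m(x) = 7 + 2·x (degree < 2) with m(α_i) = c_i for every i, so c is indeed a codeword.


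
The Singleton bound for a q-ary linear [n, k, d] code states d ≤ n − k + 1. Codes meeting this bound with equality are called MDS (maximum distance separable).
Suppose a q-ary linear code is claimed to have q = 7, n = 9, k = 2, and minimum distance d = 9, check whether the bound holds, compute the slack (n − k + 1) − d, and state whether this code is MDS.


Singleton RHS = n − k + 1 = 8, slack = -1, bound violated (no such code; not MDS).

Singleton bound: d ≤ n − k + 1.
Here n = 9, k = 2, so n − k + 1 = 8.
Given d = 9, check d ≤ 8: NO.
Slack = (n − k + 1) − d = -1.
The slack is negative: d = 9 exceeds n − k + 1 = 8 by 1, so the Singleton bound is violated and no linear [9, 2, 9]_7 code can exist. In particular it is not MDS (MDS requires d = n − k + 1 exactly).
Description: the claimed parameters are [9, 2, 9]_7; such a code would be impossible (violates the Singleton bound).


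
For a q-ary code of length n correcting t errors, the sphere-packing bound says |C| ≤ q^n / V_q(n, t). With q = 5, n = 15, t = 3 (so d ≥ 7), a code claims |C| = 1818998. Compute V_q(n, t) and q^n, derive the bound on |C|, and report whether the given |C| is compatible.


V_q(n, t) = 30861, q^n = 30517578125, Hamming bound = 988871, |C| = 1818998 > bound (violated).

Step 1: Compute V_q(n, t) = Σ_{j=0}^3 C(n, j) (q−1)^j.
  j = 0: C(15,0)·(4)^0 = 1·1 = 1.
  j = 1: C(15,1)·(4)^1 = 15·4 = 60.
  j = 2: C(15,2)·(4)^2 = 105·16 = 1680.
  j = 3: C(15,3)·(4)^3 = 455·64 = 29120.
  V_q(n, t) = 1 + 60 + 1680 + 29120 = 30861.
Step 2: q^n = 5^15 = 30517578125.
Step 3: Hamming bound ⌊q^n / V_q(n,t)⌋ = ⌊30517578125/30861⌋ = 988871.
Step 4: Compare |C| = 1818998 to 988871: violated.
The claimed |C| lies above the Hamming bound, so no 5-ary code of length 15 with d ≥ 7 can have 1818998 codewords.


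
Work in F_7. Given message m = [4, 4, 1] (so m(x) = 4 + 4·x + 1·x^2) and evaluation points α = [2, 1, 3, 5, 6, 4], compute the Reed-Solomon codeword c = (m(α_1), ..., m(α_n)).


c = [2, 2, 4, 0, 1, 1]

Message polynomial: m(x) = 4 + 4·x + 1·x^2 (mod 7).
For each evaluation point α_i, compute m(α_i) mod 7:
  α_1 = 2: Horner steps 1 → 6 → 2, so m(2) = 2.
  α_2 = 1: Horner steps 1 → 5 → 2, so m(1) = 2.
  α_3 = 3: Horner steps 1 → 0 → 4, so m(3) = 4.
  α_4 = 5: Horner steps 1 → 2 → 0, so m(5) = 0.
  α_5 = 6: Horner steps 1 → 3 → 1, so m(6) = 1.
  α_6 = 4: Horner steps 1 → 1 → 1, so m(4) = 1.
Codeword c = [2, 2, 4, 0, 1, 1] ∈ F_7^6.


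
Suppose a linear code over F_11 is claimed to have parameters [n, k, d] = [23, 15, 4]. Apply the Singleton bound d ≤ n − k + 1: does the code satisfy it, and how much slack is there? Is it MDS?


Singleton RHS = n − k + 1 = 9, slack = 5, bound satisfied, not MDS.

Singleton bound: d ≤ n − k + 1.
Here n = 23, k = 15, so n − k + 1 = 9.
Given d = 4, check d ≤ 9: YES.
Slack = (n − k + 1) − d = 5.
The code is NOT MDS (slack = 5 > 0).
Description: the claimed parameters are [23, 15, 4]_11; such a code would be non-MDS.


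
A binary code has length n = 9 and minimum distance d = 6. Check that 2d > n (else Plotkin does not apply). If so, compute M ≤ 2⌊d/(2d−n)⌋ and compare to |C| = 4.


Plotkin bound M ≤ 4; given |C| = 4 ≤ bound (satisfied).

Check applicability: 2d = 12, n = 9.
2d − n = 3 > 0, so Plotkin applies.
Compute d/(2d−n) = 6/3 ≈ 2.0000.
⌊d/(2d−n)⌋ = 2.
Plotkin bound: M ≤ 2·2 = 4.
Given |C| = 4, check: satisfied.
This |C| is at the Plotkin bound.


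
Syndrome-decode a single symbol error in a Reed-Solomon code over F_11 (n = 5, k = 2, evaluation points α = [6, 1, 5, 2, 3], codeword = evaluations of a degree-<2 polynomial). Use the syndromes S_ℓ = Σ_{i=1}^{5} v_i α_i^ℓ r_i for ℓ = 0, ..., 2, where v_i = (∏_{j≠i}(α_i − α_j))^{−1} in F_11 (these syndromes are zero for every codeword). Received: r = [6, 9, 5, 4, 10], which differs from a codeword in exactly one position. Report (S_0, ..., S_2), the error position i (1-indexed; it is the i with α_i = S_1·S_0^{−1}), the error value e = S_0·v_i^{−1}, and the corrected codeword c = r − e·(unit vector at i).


S = (3, 4, 9), error at position 3, error magnitude e = 5, c = [6, 9, 0, 4, 10].

Step 1: column multipliers v_i = (∏_{j≠i}(α_i − α_j))^{−1} mod 11.
  i = 1 (α = 6): (6−1)(6−5)(6−2)(6−3) = 5·1·4·3 = 60 ≡ 5, so v_1 = 5^{−1} = 9 (mod 11).
  i = 2 (α = 1): (1−6)(1−5)(1−2)(1−3) = (−5)·(−4)·(−1)·(−2) = 40 ≡ 7, so v_2 = 7^{−1} = 8 (mod 11).
  i = 3 (α = 5): (5−6)(5−1)(5−2)(5−3) = (−1)·4·3·2 = −24 ≡ 9, so v_3 = 9^{−1} = 5 (mod 11).
  i = 4 (α = 2): (2−6)(2−1)(2−5)(2−3) = (−4)·1·(−3)·(−1) = −12 ≡ 10, so v_4 = 10^{−1} = 10 (mod 11).
  i = 5 (α = 3): (3−6)(3−1)(3−5)(3−2) = (−3)·2·(−2)·1 = 12 ≡ 1, so v_5 = 1^{−1} = 1 (mod 11).
  v = [9, 8, 5, 10, 1].
Step 2: syndromes of r = [6, 9, 5, 4, 10] (all sums mod 11).
  S_0 = Σ v_i r_i = 9·6 + 8·9 + 5·5 + 10·4 + 1·10 = 201 ≡ 3.
  S_1 = Σ v_i α_i r_i = 9·6·6 + 8·1·9 + 5·5·5 + 10·2·4 + 1·3·10 = 631 ≡ 4.
  α_i^2 mod 11 = [3, 1, 3, 4, 9].
  S_2 = Σ v_i α_i^2 r_i = 9·3·6 + 8·1·9 + 5·3·5 + 10·4·4 + 1·9·10 = 559 ≡ 9.
  S = (3, 4, 9) ≠ 0, so r is not a codeword (an error is present).
Step 3: locate the error. For a single error e at position i, S_ℓ = v_i·e·α_i^ℓ, so α_err = S_1/S_0.
  S_0^{−1} = 3^{−1} = 4 (mod 11), so α_err = 4·4 = 16 ≡ 5 = α_3. Error position i = 3.
  Consistency check: S_2/S_1 = 9·3 = 27 ≡ 5 = α_err ✓ (single-error assumption holds).
Step 4: error magnitude e = S_0/v_3 = S_0·∏_{j≠3}(α_3 − α_j) = 3·9 = 27 ≡ 5 (mod 11).
Step 5: correct position 3: c_3 = r_3 − e = 5 − 5 ≡ 0 (mod 11). Hence c = [6, 9, 0, 4, 10].
  Check: interpolating c through the α_i gives m(x) = 3 + 6·x (degree < 2) with m(α_i) = c_i for every i, so c is indeed a codeword.


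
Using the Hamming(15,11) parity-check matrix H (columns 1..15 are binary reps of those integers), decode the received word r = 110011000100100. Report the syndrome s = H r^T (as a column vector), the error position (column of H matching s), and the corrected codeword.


s = (0, 1, 1, 1)^T, error position = 7, corrected codeword c = 110011100100100

Compute s = H r^T mod 2 one row at a time:
  s_1 = 0 + 0 + 1 + 0 + 0 + 1 + 0 + 0 = 2 ≡ 0 (mod 2).
  s_2 = 0 + 1 + 1 + 0 + 0 + 1 + 0 + 0 = 3 ≡ 1 (mod 2).
  s_3 = 1 + 0 + 1 + 0 + 1 + 0 + 0 + 0 = 3 ≡ 1 (mod 2).
  s_4 = 1 + 0 + 1 + 0 + 0 + 0 + 1 + 0 = 3 ≡ 1 (mod 2).
s = (0, 1, 1, 1)^T — this equals column 7 of H (binary 0111), so error is at position 7.
Correct: flip bit 7 of r = 110011000100100 to get c = 110011100100100.


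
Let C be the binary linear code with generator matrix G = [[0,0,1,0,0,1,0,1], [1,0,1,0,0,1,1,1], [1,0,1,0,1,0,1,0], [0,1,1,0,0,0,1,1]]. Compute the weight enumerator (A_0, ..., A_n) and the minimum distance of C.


Weight distribution: A_0 = 1, A_2 = 2, A_3 = 4, A_4 = 5, A_5 = 4. Minimum distance d = 2.

Enumerate all 2^4 = 16 messages m ∈ F_2^4.
For each, compute codeword c = mG in F_2^8, then tally its weight.
  m = 0000 → c = 00000000, weight = 0.
  m = 1000 → c = 00100101, weight = 3.
  m = 0100 → c = 10100111, weight = 5.
  m = 1100 → c = 10000010, weight = 2.
  m = 0010 → c = 10101010, weight = 4.
  m = 1010 → c = 10001111, weight = 5.
  m = 0110 → c = 00001101, weight = 3.
  m = 1110 → c = 00101000, weight = 2.
  m = 0001 → c = 01100011, weight = 4.
  m = 1001 → c = 01000110, weight = 3.
  m = 0101 → c = 11000100, weight = 3.
  m = 1101 → c = 11100001, weight = 4.
  m = 0011 → c = 11001001, weight = 4.
  m = 1011 → c = 11101100, weight = 5.
  m = 0111 → c = 01101110, weight = 5.
  m = 1111 → c = 01001011, weight = 4.
Tally weights:
  weight 0: 1 codewords.
  weight 2: 2 codewords.
  weight 3: 4 codewords.
  weight 4: 5 codewords.
  weight 5: 4 codewords.
Minimum distance d = smallest w > 0 with A_w > 0 = 2.
Sanity: Σ A_w = 16 = 2^4 = 16 ✓.


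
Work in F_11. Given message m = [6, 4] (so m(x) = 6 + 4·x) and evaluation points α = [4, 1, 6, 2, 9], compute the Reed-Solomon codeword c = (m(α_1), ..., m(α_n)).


c = [0, 10, 8, 3, 9]

Message polynomial: m(x) = 6 + 4·x (mod 11).
For each evaluation point α_i, compute m(α_i) mod 11:
  α_1 = 4: Horner steps 4 → 0, so m(4) = 0.
  α_2 = 1: Horner steps 4 → 10, so m(1) = 10.
  α_3 = 6: Horner steps 4 → 8, so m(6) = 8.
  α_4 = 2: Horner steps 4 → 3, so m(2) = 3.
  α_5 = 9: Horner steps 4 → 9, so m(9) = 9.
Codeword c = [0, 10, 8, 3, 9] ∈ F_11^5.


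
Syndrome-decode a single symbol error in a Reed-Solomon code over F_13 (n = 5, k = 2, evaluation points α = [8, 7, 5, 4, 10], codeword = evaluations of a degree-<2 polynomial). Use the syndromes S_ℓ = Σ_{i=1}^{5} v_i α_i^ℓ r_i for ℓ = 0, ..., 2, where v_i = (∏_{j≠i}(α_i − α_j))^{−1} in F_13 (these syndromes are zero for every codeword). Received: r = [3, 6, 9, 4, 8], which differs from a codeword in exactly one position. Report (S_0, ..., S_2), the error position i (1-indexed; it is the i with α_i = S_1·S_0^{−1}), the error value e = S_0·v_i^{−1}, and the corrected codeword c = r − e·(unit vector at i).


S = (9, 7, 4), error at position 1, error magnitude e = 5, c = [11, 6, 9, 4, 8].

Step 1: column multipliers v_i = (∏_{j≠i}(α_i − α_j))^{−1} mod 13.
  i = 1 (α = 8): (8−7)(8−5)(8−4)(8−10) = 1·3·4·(−2) = −24 ≡ 2, so v_1 = 2^{−1} = 7 (mod 13).
  i = 2 (α = 7): (7−8)(7−5)(7−4)(7−10) = (−1)·2·3·(−3) = 18 ≡ 5, so v_2 = 5^{−1} = 8 (mod 13).
  i = 3 (α = 5): (5−8)(5−7)(5−4)(5−10) = (−3)·(−2)·1·(−5) = −30 ≡ 9, so v_3 = 9^{−1} = 3 (mod 13).
  i = 4 (α = 4): (4−8)(4−7)(4−5)(4−10) = (−4)·(−3)·(−1)·(−6) = 72 ≡ 7, so v_4 = 7^{−1} = 2 (mod 13).
  i = 5 (α = 10): (10−8)(10−7)(10−5)(10−4) = 2·3·5·6 = 180 ≡ 11, so v_5 = 11^{−1} = 6 (mod 13).
  v = [7, 8, 3, 2, 6].
Step 2: syndromes of r = [3, 6, 9, 4, 8] (all sums mod 13).
  S_0 = Σ v_i r_i = 7·3 + 8·6 + 3·9 + 2·4 + 6·8 = 152 ≡ 9.
  S_1 = Σ v_i α_i r_i = 7·8·3 + 8·7·6 + 3·5·9 + 2·4·4 + 6·10·8 = 1151 ≡ 7.
  α_i^2 mod 13 = [12, 10, 12, 3, 9].
  S_2 = Σ v_i α_i^2 r_i = 7·12·3 + 8·10·6 + 3·12·9 + 2·3·4 + 6·9·8 = 1512 ≡ 4.
  S = (9, 7, 4) ≠ 0, so r is not a codeword (an error is present).
Step 3: locate the error. For a single error e at position i, S_ℓ = v_i·e·α_i^ℓ, so α_err = S_1/S_0.
  S_0^{−1} = 9^{−1} = 3 (mod 13), so α_err = 7·3 = 21 ≡ 8 = α_1. Error position i = 1.
  Consistency check: S_2/S_1 = 4·2 = 8 ≡ 8 = α_err ✓ (single-error assumption holds).
Step 4: error magnitude e = S_0/v_1 = S_0·∏_{j≠1}(α_1 − α_j) = 9·2 = 18 ≡ 5 (mod 13).
Step 5: correct position 1: c_1 = r_1 − e = 3 − 5 ≡ 11 (mod 13). Hence c = [11, 6, 9, 4, 8].
  Check: interpolating c through the α_i gives m(x) = 10 + 5·x (degree < 2) with m(α_i) = c_i for every i, so c is indeed a codeword.


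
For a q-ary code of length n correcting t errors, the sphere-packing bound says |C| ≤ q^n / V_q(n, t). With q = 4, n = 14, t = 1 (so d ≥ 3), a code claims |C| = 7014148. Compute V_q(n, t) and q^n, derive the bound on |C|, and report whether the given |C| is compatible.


V_q(n, t) = 43, q^n = 268435456, Hamming bound = 6242685, |C| = 7014148 > bound (violated).

Step 1: Compute V_q(n, t) = Σ_{j=0}^1 C(n, j) (q−1)^j.
  j = 0: C(14,0)·(3)^0 = 1·1 = 1.
  j = 1: C(14,1)·(3)^1 = 14·3 = 42.
  V_q(n, t) = 1 + 42 = 43.
Step 2: q^n = 4^14 = 268435456.
Step 3: Hamming bound ⌊q^n / V_q(n,t)⌋ = ⌊268435456/43⌋ = 6242685.
Step 4: Compare |C| = 7014148 to 6242685: violated.
The claimed |C| lies above the Hamming bound, so no 4-ary code of length 14 with d ≥ 3 can have 7014148 codewords.


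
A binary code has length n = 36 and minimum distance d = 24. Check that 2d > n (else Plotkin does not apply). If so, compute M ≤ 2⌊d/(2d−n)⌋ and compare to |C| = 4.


Plotkin bound M ≤ 4; given |C| = 4 ≤ bound (satisfied).

Check applicability: 2d = 48, n = 36.
2d − n = 12 > 0, so Plotkin applies.
Compute d/(2d−n) = 24/12 ≈ 2.0000.
⌊d/(2d−n)⌋ = 2.
Plotkin bound: M ≤ 2·2 = 4.
Given |C| = 4, check: satisfied.
This |C| is at the Plotkin bound.


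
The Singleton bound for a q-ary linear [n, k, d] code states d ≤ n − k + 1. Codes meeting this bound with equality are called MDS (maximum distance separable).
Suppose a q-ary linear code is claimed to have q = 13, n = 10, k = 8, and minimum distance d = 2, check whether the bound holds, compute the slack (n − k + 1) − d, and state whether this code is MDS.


Singleton RHS = n − k + 1 = 3, slack = 1, bound satisfied, not MDS.

Singleton bound: d ≤ n − k + 1.
Here n = 10, k = 8, so n − k + 1 = 3.
Given d = 2, check d ≤ 3: YES.
Slack = (n − k + 1) − d = 1.
The code is NOT MDS (slack = 1 > 0).
Description: the claimed parameters are [10, 8, 2]_13; such a code would be non-MDS.


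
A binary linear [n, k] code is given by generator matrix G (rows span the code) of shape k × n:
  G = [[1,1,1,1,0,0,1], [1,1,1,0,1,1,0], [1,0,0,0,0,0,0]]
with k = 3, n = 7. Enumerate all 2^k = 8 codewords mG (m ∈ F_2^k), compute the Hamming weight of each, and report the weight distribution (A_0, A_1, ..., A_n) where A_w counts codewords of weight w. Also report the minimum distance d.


Weight distribution: A_0 = 1, A_1 = 1, A_4 = 3, A_5 = 3. Minimum distance d = 1.

Enumerate all 2^3 = 8 messages m ∈ F_2^3.
For each, compute codeword c = mG in F_2^7, then tally its weight.
  m = 000 → c = 0000000, weight = 0.
  m = 100 → c = 1111001, weight = 5.
  m = 010 → c = 1110110, weight = 5.
  m = 110 → c = 0001111, weight = 4.
  m = 001 → c = 1000000, weight = 1.
  m = 101 → c = 0111001, weight = 4.
  m = 011 → c = 0110110, weight = 4.
  m = 111 → c = 1001111, weight = 5.
Tally weights:
  weight 0: 1 codewords.
  weight 1: 1 codewords.
  weight 4: 3 codewords.
  weight 5: 3 codewords.
Minimum distance d = smallest w > 0 with A_w > 0 = 1.
Sanity: Σ A_w = 8 = 2^3 = 8 ✓.


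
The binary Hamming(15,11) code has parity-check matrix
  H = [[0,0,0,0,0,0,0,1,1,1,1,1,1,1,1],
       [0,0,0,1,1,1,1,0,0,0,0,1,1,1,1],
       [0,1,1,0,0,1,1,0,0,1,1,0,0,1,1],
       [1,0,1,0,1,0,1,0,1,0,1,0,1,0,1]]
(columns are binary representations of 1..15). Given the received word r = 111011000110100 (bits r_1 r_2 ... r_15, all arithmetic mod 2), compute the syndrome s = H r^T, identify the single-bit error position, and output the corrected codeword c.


s = (1, 1, 1, 1)^T, error position = 15, corrected codeword c = 111011000110101

Compute s = H r^T mod 2 one row at a time:
  s_1 = 0 + 0 + 1 + 1 + 0 + 1 + 0 + 0 = 3 ≡ 1 (mod 2).
  s_2 = 0 + 1 + 1 + 0 + 0 + 1 + 0 + 0 = 3 ≡ 1 (mod 2).
  s_3 = 1 + 1 + 1 + 0 + 1 + 1 + 0 + 0 = 5 ≡ 1 (mod 2).
  s_4 = 1 + 1 + 1 + 0 + 0 + 1 + 1 + 0 = 5 ≡ 1 (mod 2).
s = (1, 1, 1, 1)^T — this equals column 15 of H (binary 1111), so error is at position 15.
Correct: flip bit 15 of r = 111011000110100 to get c = 111011000110101.


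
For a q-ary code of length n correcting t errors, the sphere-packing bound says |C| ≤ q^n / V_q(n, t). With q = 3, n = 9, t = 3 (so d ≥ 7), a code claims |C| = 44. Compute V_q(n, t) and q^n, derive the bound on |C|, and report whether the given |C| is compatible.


V_q(n, t) = 835, q^n = 19683, Hamming bound = 23, |C| = 44 > bound (violated).

Step 1: Compute V_q(n, t) = Σ_{j=0}^3 C(n, j) (q−1)^j.
  j = 0: C(9,0)·(2)^0 = 1·1 = 1.
  j = 1: C(9,1)·(2)^1 = 9·2 = 18.
  j = 2: C(9,2)·(2)^2 = 36·4 = 144.
  j = 3: C(9,3)·(2)^3 = 84·8 = 672.
  V_q(n, t) = 1 + 18 + 144 + 672 = 835.
Step 2: q^n = 3^9 = 19683.
Step 3: Hamming bound ⌊q^n / V_q(n,t)⌋ = ⌊19683/835⌋ = 23.
Step 4: Compare |C| = 44 to 23: violated.
The claimed |C| lies above the Hamming bound, so no 3-ary code of length 9 with d ≥ 7 can have 44 codewords.


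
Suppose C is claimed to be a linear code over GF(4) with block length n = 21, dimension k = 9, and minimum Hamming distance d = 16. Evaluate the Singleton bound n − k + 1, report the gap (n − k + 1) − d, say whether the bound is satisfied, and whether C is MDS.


Singleton RHS = n − k + 1 = 13, slack = -3, bound violated (no such code; not MDS).

Singleton bound: d ≤ n − k + 1.
Here n = 21, k = 9, so n − k + 1 = 13.
Given d = 16, check d ≤ 13: NO.
Slack = (n − k + 1) − d = -3.
The slack is negative: d = 16 exceeds n − k + 1 = 13 by 3, so the Singleton bound is violated and no linear [21, 9, 16]_4 code can exist. In particular it is not MDS (MDS requires d = n − k + 1 exactly).
Description: the claimed parameters are [21, 9, 16]_4; such a code would be impossible (violates the Singleton bound).


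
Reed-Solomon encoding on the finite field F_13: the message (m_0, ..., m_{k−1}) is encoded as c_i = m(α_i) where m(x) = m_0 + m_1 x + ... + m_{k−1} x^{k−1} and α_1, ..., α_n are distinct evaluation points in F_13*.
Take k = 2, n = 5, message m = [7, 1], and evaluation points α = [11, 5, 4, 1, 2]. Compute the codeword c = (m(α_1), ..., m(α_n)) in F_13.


c = [5, 12, 11, 8, 9]

Message polynomial: m(x) = 7 + 1·x (mod 13).
For each evaluation point α_i, compute m(α_i) mod 13:
  α_1 = 11: Horner steps 1 → 5, so m(11) = 5.
  α_2 = 5: Horner steps 1 → 12, so m(5) = 12.
  α_3 = 4: Horner steps 1 → 11, so m(4) = 11.
  α_4 = 1: Horner steps 1 → 8, so m(1) = 8.
  α_5 = 2: Horner steps 1 → 9, so m(2) = 9.
Codeword c = [5, 12, 11, 8, 9] ∈ F_13^5.


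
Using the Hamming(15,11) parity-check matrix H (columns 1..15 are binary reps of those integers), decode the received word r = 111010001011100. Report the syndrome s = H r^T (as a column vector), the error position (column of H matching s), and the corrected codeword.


s = (0, 1, 1, 0)^T, error position = 6, corrected codeword c = 111011001011100

Compute s = H r^T mod 2 one row at a time:
  s_1 = 0 + 1 + 0 + 1 + 1 + 1 + 0 + 0 = 4 ≡ 0 (mod 2).
  s_2 = 0 + 1 + 0 + 0 + 1 + 1 + 0 + 0 = 3 ≡ 1 (mod 2).
  s_3 = 1 + 1 + 0 + 0 + 0 + 1 + 0 + 0 = 3 ≡ 1 (mod 2).
  s_4 = 1 + 1 + 1 + 0 + 1 + 1 + 1 + 0 = 6 ≡ 0 (mod 2).
s = (0, 1, 1, 0)^T — this equals column 6 of H (binary 0110), so error is at position 6.
Correct: flip bit 6 of r = 111010001011100 to get c = 111011001011100.


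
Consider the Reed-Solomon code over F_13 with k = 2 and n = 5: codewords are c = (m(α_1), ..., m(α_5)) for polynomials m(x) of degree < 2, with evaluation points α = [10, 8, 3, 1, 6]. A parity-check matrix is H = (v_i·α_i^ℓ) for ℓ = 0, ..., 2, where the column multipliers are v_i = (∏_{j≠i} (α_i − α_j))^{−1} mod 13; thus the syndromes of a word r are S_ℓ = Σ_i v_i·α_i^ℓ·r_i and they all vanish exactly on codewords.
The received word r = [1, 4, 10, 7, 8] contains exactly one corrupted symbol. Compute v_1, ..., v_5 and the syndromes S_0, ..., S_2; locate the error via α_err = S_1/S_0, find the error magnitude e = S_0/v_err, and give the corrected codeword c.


S = (2, 3, 11), error at position 2, error magnitude e = 6, c = [1, 11, 10, 7, 8].

Step 1: column multipliers v_i = (∏_{j≠i}(α_i − α_j))^{−1} mod 13.
  i = 1 (α = 10): (10−8)(10−3)(10−1)(10−6) = 2·7·9·4 = 504 ≡ 10, so v_1 = 10^{−1} = 4 (mod 13).
  i = 2 (α = 8): (8−10)(8−3)(8−1)(8−6) = (−2)·5·7·2 = −140 ≡ 3, so v_2 = 3^{−1} = 9 (mod 13).
  i = 3 (α = 3): (3−10)(3−8)(3−1)(3−6) = (−7)·(−5)·2·(−3) = −210 ≡ 11, so v_3 = 11^{−1} = 6 (mod 13).
  i = 4 (α = 1): (1−10)(1−8)(1−3)(1−6) = (−9)·(−7)·(−2)·(−5) = 630 ≡ 6, so v_4 = 6^{−1} = 11 (mod 13).
  i = 5 (α = 6): (6−10)(6−8)(6−3)(6−1) = (−4)·(−2)·3·5 = 120 ≡ 3, so v_5 = 3^{−1} = 9 (mod 13).
  v = [4, 9, 6, 11, 9].
Step 2: syndromes of r = [1, 4, 10, 7, 8] (all sums mod 13).
  S_0 = Σ v_i r_i = 4·1 + 9·4 + 6·10 + 11·7 + 9·8 = 249 ≡ 2.
  S_1 = Σ v_i α_i r_i = 4·10·1 + 9·8·4 + 6·3·10 + 11·1·7 + 9·6·8 = 1017 ≡ 3.
  α_i^2 mod 13 = [9, 12, 9, 1, 10].
  S_2 = Σ v_i α_i^2 r_i = 4·9·1 + 9·12·4 + 6·9·10 + 11·1·7 + 9·10·8 = 1805 ≡ 11.
  S = (2, 3, 11) ≠ 0, so r is not a codeword (an error is present).
Step 3: locate the error. For a single error e at position i, S_ℓ = v_i·e·α_i^ℓ, so α_err = S_1/S_0.
  S_0^{−1} = 2^{−1} = 7 (mod 13), so α_err = 3·7 = 21 ≡ 8 = α_2. Error position i = 2.
  Consistency check: S_2/S_1 = 11·9 = 99 ≡ 8 = α_err ✓ (single-error assumption holds).
Step 4: error magnitude e = S_0/v_2 = S_0·∏_{j≠2}(α_2 − α_j) = 2·3 = 6 ≡ 6 (mod 13).
Step 5: correct position 2: c_2 = r_2 − e = 4 − 6 ≡ 11 (mod 13). Hence c = [1, 11, 10, 7, 8].
  Check: interpolating c through the α_i gives m(x) = 12 + 8·x (degree < 2) with m(α_i) = c_i for every i, so c is indeed a codeword.


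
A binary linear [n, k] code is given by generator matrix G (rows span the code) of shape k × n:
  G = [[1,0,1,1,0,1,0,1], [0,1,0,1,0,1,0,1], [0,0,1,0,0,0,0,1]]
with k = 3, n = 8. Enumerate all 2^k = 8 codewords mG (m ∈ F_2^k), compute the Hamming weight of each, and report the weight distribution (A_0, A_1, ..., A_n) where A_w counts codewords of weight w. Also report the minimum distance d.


Weight distribution: A_0 = 1, A_2 = 1, A_3 = 3, A_4 = 2, A_5 = 1. Minimum distance d = 2.

Enumerate all 2^3 = 8 messages m ∈ F_2^3.
For each, compute codeword c = mG in F_2^8, then tally its weight.
  m = 000 → c = 00000000, weight = 0.
  m = 100 → c = 10110101, weight = 5.
  m = 010 → c = 01010101, weight = 4.
  m = 110 → c = 11100000, weight = 3.
  m = 001 → c = 00100001, weight = 2.
  m = 101 → c = 10010100, weight = 3.
  m = 011 → c = 01110100, weight = 4.
  m = 111 → c = 11000001, weight = 3.
Tally weights:
  weight 0: 1 codewords.
  weight 2: 1 codewords.
  weight 3: 3 codewords.
  weight 4: 2 codewords.
  weight 5: 1 codewords.
Minimum distance d = smallest w > 0 with A_w > 0 = 2.
Sanity: Σ A_w = 8 = 2^3 = 8 ✓.


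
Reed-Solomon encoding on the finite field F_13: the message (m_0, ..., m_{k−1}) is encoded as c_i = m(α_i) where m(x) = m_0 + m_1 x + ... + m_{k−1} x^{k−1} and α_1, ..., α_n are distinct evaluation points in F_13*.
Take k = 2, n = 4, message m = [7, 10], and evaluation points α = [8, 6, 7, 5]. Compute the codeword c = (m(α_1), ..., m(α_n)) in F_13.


c = [9, 2, 12, 5]

Message polynomial: m(x) = 7 + 10·x (mod 13).
For each evaluation point α_i, compute m(α_i) mod 13:
  α_1 = 8: Horner steps 10 → 9, so m(8) = 9.
  α_2 = 6: Horner steps 10 → 2, so m(6) = 2.
  α_3 = 7: Horner steps 10 → 12, so m(7) = 12.
  α_4 = 5: Horner steps 10 → 5, so m(5) = 5.
Codeword c = [9, 2, 12, 5] ∈ F_13^4.


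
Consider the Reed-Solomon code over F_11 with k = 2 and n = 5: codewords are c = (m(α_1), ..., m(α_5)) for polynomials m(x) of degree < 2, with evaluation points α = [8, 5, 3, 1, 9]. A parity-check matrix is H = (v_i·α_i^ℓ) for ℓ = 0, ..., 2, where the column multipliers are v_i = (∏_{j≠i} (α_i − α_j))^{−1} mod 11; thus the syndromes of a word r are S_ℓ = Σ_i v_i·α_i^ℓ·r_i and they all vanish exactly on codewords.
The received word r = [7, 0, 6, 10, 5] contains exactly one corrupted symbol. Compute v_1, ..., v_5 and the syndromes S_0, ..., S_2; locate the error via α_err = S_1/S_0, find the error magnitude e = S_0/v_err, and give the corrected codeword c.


S = (8, 7, 2), error at position 2, error magnitude e = 9, c = [7, 2, 6, 10, 5].

Step 1: column multipliers v_i = (∏_{j≠i}(α_i − α_j))^{−1} mod 11.
  i = 1 (α = 8): (8−5)(8−3)(8−1)(8−9) = 3·5·7·(−1) = −105 ≡ 5, so v_1 = 5^{−1} = 9 (mod 11).
  i = 2 (α = 5): (5−8)(5−3)(5−1)(5−9) = (−3)·2·4·(−4) = 96 ≡ 8, so v_2 = 8^{−1} = 7 (mod 11).
  i = 3 (α = 3): (3−8)(3−5)(3−1)(3−9) = (−5)·(−2)·2·(−6) = −120 ≡ 1, so v_3 = 1^{−1} = 1 (mod 11).
  i = 4 (α = 1): (1−8)(1−5)(1−3)(1−9) = (−7)·(−4)·(−2)·(−8) = 448 ≡ 8, so v_4 = 8^{−1} = 7 (mod 11).
  i = 5 (α = 9): (9−8)(9−5)(9−3)(9−1) = 1·4·6·8 = 192 ≡ 5, so v_5 = 5^{−1} = 9 (mod 11).
  v = [9, 7, 1, 7, 9].
Step 2: syndromes of r = [7, 0, 6, 10, 5] (all sums mod 11).
  S_0 = Σ v_i r_i = 9·7 + 7·0 + 1·6 + 7·10 + 9·5 = 184 ≡ 8.
  S_1 = Σ v_i α_i r_i = 9·8·7 + 7·5·0 + 1·3·6 + 7·1·10 + 9·9·5 = 997 ≡ 7.
  α_i^2 mod 11 = [9, 3, 9, 1, 4].
  S_2 = Σ v_i α_i^2 r_i = 9·9·7 + 7·3·0 + 1·9·6 + 7·1·10 + 9·4·5 = 871 ≡ 2.
  S = (8, 7, 2) ≠ 0, so r is not a codeword (an error is present).
Step 3: locate the error. For a single error e at position i, S_ℓ = v_i·e·α_i^ℓ, so α_err = S_1/S_0.
  S_0^{−1} = 8^{−1} = 7 (mod 11), so α_err = 7·7 = 49 ≡ 5 = α_2. Error position i = 2.
  Consistency check: S_2/S_1 = 2·8 = 16 ≡ 5 = α_err ✓ (single-error assumption holds).
Step 4: error magnitude e = S_0/v_2 = S_0·∏_{j≠2}(α_2 − α_j) = 8·8 = 64 ≡ 9 (mod 11).
Step 5: correct position 2: c_2 = r_2 − e = 0 − 9 ≡ 2 (mod 11). Hence c = [7, 2, 6, 10, 5].
  Check: interpolating c through the α_i gives m(x) = 1 + 9·x (degree < 2) with m(α_i) = c_i for every i, so c is indeed a codeword.


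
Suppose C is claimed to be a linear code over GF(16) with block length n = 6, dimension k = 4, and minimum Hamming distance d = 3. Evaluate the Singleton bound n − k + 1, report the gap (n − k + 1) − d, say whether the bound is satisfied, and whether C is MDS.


Singleton RHS = n − k + 1 = 3, slack = 0, bound satisfied, MDS.

Singleton bound: d ≤ n − k + 1.
Here n = 6, k = 4, so n − k + 1 = 3.
Given d = 3, check d ≤ 3: YES.
Slack = (n − k + 1) − d = 0.
The code is MDS (slack = 0).
Description: the claimed parameters are [6, 4, 3]_16; such a code would be MDS (meets Singleton bound).


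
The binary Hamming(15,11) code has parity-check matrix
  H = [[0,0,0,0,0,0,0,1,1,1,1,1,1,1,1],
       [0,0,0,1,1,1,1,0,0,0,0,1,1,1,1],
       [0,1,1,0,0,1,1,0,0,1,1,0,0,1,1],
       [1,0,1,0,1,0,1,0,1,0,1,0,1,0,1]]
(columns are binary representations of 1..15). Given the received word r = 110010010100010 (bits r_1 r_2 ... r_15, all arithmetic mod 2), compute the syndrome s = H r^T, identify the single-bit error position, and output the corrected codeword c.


s = (1, 0, 1, 0)^T, error position = 10, corrected codeword c = 110010010000010

Compute s = H r^T mod 2 one row at a time:
  s_1 = 1 + 0 + 1 + 0 + 0 + 0 + 1 + 0 = 3 ≡ 1 (mod 2).
  s_2 = 0 + 1 + 0 + 0 + 0 + 0 + 1 + 0 = 2 ≡ 0 (mod 2).
  s_3 = 1 + 0 + 0 + 0 + 1 + 0 + 1 + 0 = 3 ≡ 1 (mod 2).
  s_4 = 1 + 0 + 1 + 0 + 0 + 0 + 0 + 0 = 2 ≡ 0 (mod 2).
s = (1, 0, 1, 0)^T — this equals column 10 of H (binary 1010), so error is at position 10.
Correct: flip bit 10 of r = 110010010100010 to get c = 110010010000010.


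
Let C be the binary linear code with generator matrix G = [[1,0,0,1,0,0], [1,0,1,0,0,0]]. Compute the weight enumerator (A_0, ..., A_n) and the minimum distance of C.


Weight distribution: A_0 = 1, A_2 = 3. Minimum distance d = 2.

Enumerate all 2^2 = 4 messages m ∈ F_2^2.
For each, compute codeword c = mG in F_2^6, then tally its weight.
  m = 00 → c = 000000, weight = 0.
  m = 10 → c = 100100, weight = 2.
  m = 01 → c = 101000, weight = 2.
  m = 11 → c = 001100, weight = 2.
Tally weights:
  weight 0: 1 codewords.
  weight 2: 3 codewords.
Minimum distance d = smallest w > 0 with A_w > 0 = 2.
Sanity: Σ A_w = 4 = 2^2 = 4 ✓.


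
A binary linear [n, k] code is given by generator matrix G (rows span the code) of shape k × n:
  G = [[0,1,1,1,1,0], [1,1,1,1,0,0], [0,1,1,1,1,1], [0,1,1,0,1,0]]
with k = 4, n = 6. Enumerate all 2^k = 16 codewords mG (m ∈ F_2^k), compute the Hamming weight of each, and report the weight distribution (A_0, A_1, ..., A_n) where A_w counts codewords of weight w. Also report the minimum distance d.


Weight distribution: A_0 = 1, A_1 = 2, A_2 = 2, A_3 = 4, A_4 = 5, A_5 = 2. Minimum distance d = 1.

Enumerate all 2^4 = 16 messages m ∈ F_2^4.
For each, compute codeword c = mG in F_2^6, then tally its weight.
  m = 0000 → c = 000000, weight = 0.
  m = 1000 → c = 011110, weight = 4.
  m = 0100 → c = 111100, weight = 4.
  m = 1100 → c = 100010, weight = 2.
  m = 0010 → c = 011111, weight = 5.
  m = 1010 → c = 000001, weight = 1.
  m = 0110 → c = 100011, weight = 3.
  m = 1110 → c = 111101, weight = 5.
  m = 0001 → c = 011010, weight = 3.
  m = 1001 → c = 000100, weight = 1.
  m = 0101 → c = 100110, weight = 3.
  m = 1101 → c = 111000, weight = 3.
  m = 0011 → c = 000101, weight = 2.
  m = 1011 → c = 011011, weight = 4.
  m = 0111 → c = 111001, weight = 4.
  m = 1111 → c = 100111, weight = 4.
Tally weights:
  weight 0: 1 codewords.
  weight 1: 2 codewords.
  weight 2: 2 codewords.
  weight 3: 4 codewords.
  weight 4: 5 codewords.
  weight 5: 2 codewords.
Minimum distance d = smallest w > 0 with A_w > 0 = 1.
Sanity: Σ A_w = 16 = 2^4 = 16 ✓.


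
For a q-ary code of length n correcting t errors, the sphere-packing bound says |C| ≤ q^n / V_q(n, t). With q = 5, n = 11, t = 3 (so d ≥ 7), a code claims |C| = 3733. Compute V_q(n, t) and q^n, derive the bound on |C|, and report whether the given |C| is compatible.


V_q(n, t) = 11485, q^n = 48828125, Hamming bound = 4251, |C| = 3733 ≤ bound (satisfied).

Step 1: Compute V_q(n, t) = Σ_{j=0}^3 C(n, j) (q−1)^j.
  j = 0: C(11,0)·(4)^0 = 1·1 = 1.
  j = 1: C(11,1)·(4)^1 = 11·4 = 44.
  j = 2: C(11,2)·(4)^2 = 55·16 = 880.
  j = 3: C(11,3)·(4)^3 = 165·64 = 10560.
  V_q(n, t) = 1 + 44 + 880 + 10560 = 11485.
Step 2: q^n = 5^11 = 48828125.
Step 3: Hamming bound ⌊q^n / V_q(n,t)⌋ = ⌊48828125/11485⌋ = 4251.
Step 4: Compare |C| = 3733 to 4251: satisfied.
The claimed |C| lies below the Hamming bound.


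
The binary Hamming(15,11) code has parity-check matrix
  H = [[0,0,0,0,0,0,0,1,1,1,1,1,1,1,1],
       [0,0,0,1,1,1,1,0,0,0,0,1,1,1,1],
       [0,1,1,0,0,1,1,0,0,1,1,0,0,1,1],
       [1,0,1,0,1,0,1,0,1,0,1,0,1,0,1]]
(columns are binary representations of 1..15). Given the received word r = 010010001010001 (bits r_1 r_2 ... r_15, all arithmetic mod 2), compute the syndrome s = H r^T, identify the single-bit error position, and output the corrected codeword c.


s = (1, 0, 1, 0)^T, error position = 10, corrected codeword c = 010010001110001

Compute s = H r^T mod 2 one row at a time:
  s_1 = 0 + 1 + 0 + 1 + 0 + 0 + 0 + 1 = 3 ≡ 1 (mod 2).
  s_2 = 0 + 1 + 0 + 0 + 0 + 0 + 0 + 1 = 2 ≡ 0 (mod 2).
  s_3 = 1 + 0 + 0 + 0 + 0 + 1 + 0 + 1 = 3 ≡ 1 (mod 2).
  s_4 = 0 + 0 + 1 + 0 + 1 + 1 + 0 + 1 = 4 ≡ 0 (mod 2).
s = (1, 0, 1, 0)^T — this equals column 10 of H (binary 1010), so error is at position 10.
Correct: flip bit 10 of r = 010010001010001 to get c = 010010001110001.


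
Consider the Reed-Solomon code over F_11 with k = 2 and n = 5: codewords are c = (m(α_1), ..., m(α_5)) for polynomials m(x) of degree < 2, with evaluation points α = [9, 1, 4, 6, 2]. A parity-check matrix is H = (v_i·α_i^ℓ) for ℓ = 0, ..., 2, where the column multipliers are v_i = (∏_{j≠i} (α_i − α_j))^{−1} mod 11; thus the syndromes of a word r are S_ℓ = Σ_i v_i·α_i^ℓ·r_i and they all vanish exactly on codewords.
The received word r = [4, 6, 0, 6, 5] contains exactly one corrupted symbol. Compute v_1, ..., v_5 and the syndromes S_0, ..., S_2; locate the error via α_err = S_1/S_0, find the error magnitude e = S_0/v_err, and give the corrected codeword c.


S = (7, 7, 7), error at position 2, error magnitude e = 4, c = [4, 2, 0, 6, 5].

Step 1: column multipliers v_i = (∏_{j≠i}(α_i − α_j))^{−1} mod 11.
  i = 1 (α = 9): (9−1)(9−4)(9−6)(9−2) = 8·5·3·7 = 840 ≡ 4, so v_1 = 4^{−1} = 3 (mod 11).
  i = 2 (α = 1): (1−9)(1−4)(1−6)(1−2) = (−8)·(−3)·(−5)·(−1) = 120 ≡ 10, so v_2 = 10^{−1} = 10 (mod 11).
  i = 3 (α = 4): (4−9)(4−1)(4−6)(4−2) = (−5)·3·(−2)·2 = 60 ≡ 5, so v_3 = 5^{−1} = 9 (mod 11).
  i = 4 (α = 6): (6−9)(6−1)(6−4)(6−2) = (−3)·5·2·4 = −120 ≡ 1, so v_4 = 1^{−1} = 1 (mod 11).
  i = 5 (α = 2): (2−9)(2−1)(2−4)(2−6) = (−7)·1·(−2)·(−4) = −56 ≡ 10, so v_5 = 10^{−1} = 10 (mod 11).
  v = [3, 10, 9, 1, 10].
Step 2: syndromes of r = [4, 6, 0, 6, 5] (all sums mod 11).
  S_0 = Σ v_i r_i = 3·4 + 10·6 + 9·0 + 1·6 + 10·5 = 128 ≡ 7.
  S_1 = Σ v_i α_i r_i = 3·9·4 + 10·1·6 + 9·4·0 + 1·6·6 + 10·2·5 = 304 ≡ 7.
  α_i^2 mod 11 = [4, 1, 5, 3, 4].
  S_2 = Σ v_i α_i^2 r_i = 3·4·4 + 10·1·6 + 9·5·0 + 1·3·6 + 10·4·5 = 326 ≡ 7.
  S = (7, 7, 7) ≠ 0, so r is not a codeword (an error is present).
Step 3: locate the error. For a single error e at position i, S_ℓ = v_i·e·α_i^ℓ, so α_err = S_1/S_0.
  S_0^{−1} = 7^{−1} = 8 (mod 11), so α_err = 7·8 = 56 ≡ 1 = α_2. Error position i = 2.
  Consistency check: S_2/S_1 = 7·8 = 56 ≡ 1 = α_err ✓ (single-error assumption holds).
Step 4: error magnitude e = S_0/v_2 = S_0·∏_{j≠2}(α_2 − α_j) = 7·10 = 70 ≡ 4 (mod 11).
Step 5: correct position 2: c_2 = r_2 − e = 6 − 4 ≡ 2 (mod 11). Hence c = [4, 2, 0, 6, 5].
  Check: interpolating c through the α_i gives m(x) = 10 + 3·x (degree < 2) with m(α_i) = c_i for every i, so c is indeed a codeword.


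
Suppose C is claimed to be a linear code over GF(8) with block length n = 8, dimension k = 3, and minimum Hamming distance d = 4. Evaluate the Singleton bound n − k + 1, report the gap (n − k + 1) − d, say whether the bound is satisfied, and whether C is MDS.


Singleton RHS = n − k + 1 = 6, slack = 2, bound satisfied, not MDS.

Singleton bound: d ≤ n − k + 1.
Here n = 8, k = 3, so n − k + 1 = 6.
Given d = 4, check d ≤ 6: YES.
Slack = (n − k + 1) − d = 2.
The code is NOT MDS (slack = 2 > 0).
Description: the claimed parameters are [8, 3, 4]_8; such a code would be non-MDS.


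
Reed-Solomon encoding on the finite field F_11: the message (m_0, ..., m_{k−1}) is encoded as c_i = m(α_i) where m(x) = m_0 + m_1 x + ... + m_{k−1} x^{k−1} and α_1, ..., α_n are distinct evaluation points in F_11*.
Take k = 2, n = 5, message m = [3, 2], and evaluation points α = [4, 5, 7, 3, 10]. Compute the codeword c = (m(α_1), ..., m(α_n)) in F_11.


c = [0, 2, 6, 9, 1]

Message polynomial: m(x) = 3 + 2·x (mod 11).
For each evaluation point α_i, compute m(α_i) mod 11:
  α_1 = 4: Horner steps 2 → 0, so m(4) = 0.
  α_2 = 5: Horner steps 2 → 2, so m(5) = 2.
  α_3 = 7: Horner steps 2 → 6, so m(7) = 6.
  α_4 = 3: Horner steps 2 → 9, so m(3) = 9.
  α_5 = 10: Horner steps 2 → 1, so m(10) = 1.
Codeword c = [0, 2, 6, 9, 1] ∈ F_11^5.


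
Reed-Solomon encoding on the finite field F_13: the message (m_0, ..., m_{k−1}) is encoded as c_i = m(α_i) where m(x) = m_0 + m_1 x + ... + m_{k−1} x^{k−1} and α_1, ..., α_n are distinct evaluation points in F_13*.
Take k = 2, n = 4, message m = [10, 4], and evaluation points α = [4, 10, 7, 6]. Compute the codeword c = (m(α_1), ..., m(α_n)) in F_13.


c = [0, 11, 12, 8]

Message polynomial: m(x) = 10 + 4·x (mod 13).
For each evaluation point α_i, compute m(α_i) mod 13:
  α_1 = 4: Horner steps 4 → 0, so m(4) = 0.
  α_2 = 10: Horner steps 4 → 11, so m(10) = 11.
  α_3 = 7: Horner steps 4 → 12, so m(7) = 12.
  α_4 = 6: Horner steps 4 → 8, so m(6) = 8.
Codeword c = [0, 11, 12, 8] ∈ F_13^4.


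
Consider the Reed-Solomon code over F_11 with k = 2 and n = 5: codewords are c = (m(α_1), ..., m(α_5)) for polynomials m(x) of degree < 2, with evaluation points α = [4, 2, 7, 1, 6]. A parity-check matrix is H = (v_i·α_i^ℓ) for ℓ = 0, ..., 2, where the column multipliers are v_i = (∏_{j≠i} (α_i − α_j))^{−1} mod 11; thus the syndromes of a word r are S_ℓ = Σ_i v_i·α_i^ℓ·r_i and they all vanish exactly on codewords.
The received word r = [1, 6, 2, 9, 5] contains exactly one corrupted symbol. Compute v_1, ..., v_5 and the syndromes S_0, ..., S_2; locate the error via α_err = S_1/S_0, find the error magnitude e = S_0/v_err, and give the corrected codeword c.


S = (4, 5, 9), error at position 1, error magnitude e = 1, c = [0, 6, 2, 9, 5].

Step 1: column multipliers v_i = (∏_{j≠i}(α_i − α_j))^{−1} mod 11.
  i = 1 (α = 4): (4−2)(4−7)(4−1)(4−6) = 2·(−3)·3·(−2) = 36 ≡ 3, so v_1 = 3^{−1} = 4 (mod 11).
  i = 2 (α = 2): (2−4)(2−7)(2−1)(2−6) = (−2)·(−5)·1·(−4) = −40 ≡ 4, so v_2 = 4^{−1} = 3 (mod 11).
  i = 3 (α = 7): (7−4)(7−2)(7−1)(7−6) = 3·5·6·1 = 90 ≡ 2, so v_3 = 2^{−1} = 6 (mod 11).
  i = 4 (α = 1): (1−4)(1−2)(1−7)(1−6) = (−3)·(−1)·(−6)·(−5) = 90 ≡ 2, so v_4 = 2^{−1} = 6 (mod 11).
  i = 5 (α = 6): (6−4)(6−2)(6−7)(6−1) = 2·4·(−1)·5 = −40 ≡ 4, so v_5 = 4^{−1} = 3 (mod 11).
  v = [4, 3, 6, 6, 3].
Step 2: syndromes of r = [1, 6, 2, 9, 5] (all sums mod 11).
  S_0 = Σ v_i r_i = 4·1 + 3·6 + 6·2 + 6·9 + 3·5 = 103 ≡ 4.
  S_1 = Σ v_i α_i r_i = 4·4·1 + 3·2·6 + 6·7·2 + 6·1·9 + 3·6·5 = 280 ≡ 5.
  α_i^2 mod 11 = [5, 4, 5, 1, 3].
  S_2 = Σ v_i α_i^2 r_i = 4·5·1 + 3·4·6 + 6·5·2 + 6·1·9 + 3·3·5 = 251 ≡ 9.
  S = (4, 5, 9) ≠ 0, so r is not a codeword (an error is present).
Step 3: locate the error. For a single error e at position i, S_ℓ = v_i·e·α_i^ℓ, so α_err = S_1/S_0.
  S_0^{−1} = 4^{−1} = 3 (mod 11), so α_err = 5·3 = 15 ≡ 4 = α_1. Error position i = 1.
  Consistency check: S_2/S_1 = 9·9 = 81 ≡ 4 = α_err ✓ (single-error assumption holds).
Step 4: error magnitude e = S_0/v_1 = S_0·∏_{j≠1}(α_1 − α_j) = 4·3 = 12 ≡ 1 (mod 11).
Step 5: correct position 1: c_1 = r_1 − e = 1 − 1 ≡ 0 (mod 11). Hence c = [0, 6, 2, 9, 5].
  Check: interpolating c through the α_i gives m(x) = 1 + 8·x (degree < 2) with m(α_i) = c_i for every i, so c is indeed a codeword.
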